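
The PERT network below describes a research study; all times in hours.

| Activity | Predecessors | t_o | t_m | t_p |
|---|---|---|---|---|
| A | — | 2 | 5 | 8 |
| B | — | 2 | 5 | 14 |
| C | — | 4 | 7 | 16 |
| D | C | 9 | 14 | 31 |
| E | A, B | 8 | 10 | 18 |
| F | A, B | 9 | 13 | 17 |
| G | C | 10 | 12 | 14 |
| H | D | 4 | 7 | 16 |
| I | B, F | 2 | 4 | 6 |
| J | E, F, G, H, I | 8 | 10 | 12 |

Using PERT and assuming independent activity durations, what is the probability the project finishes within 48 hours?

te_A = (2 + 4·5 + 8)/6 = 30/6 = 5; σ²_A = ((8−2)/6)² = 1.000
te_B = (2 + 4·5 + 14)/6 = 36/6 = 6; σ²_B = ((14−2)/6)² = 4.000
te_C = (4 + 4·7 + 16)/6 = 48/6 = 8; σ²_C = ((16−4)/6)² = 4.000
te_D = (9 + 4·14 + 31)/6 = 96/6 = 16; σ²_D = ((31−9)/6)² = 13.444
te_E = (8 + 4·10 + 18)/6 = 66/6 = 11; σ²_E = ((18−8)/6)² = 2.778
te_F = (9 + 4·13 + 17)/6 = 78/6 = 13; σ²_F = ((17−9)/6)² = 1.778
te_G = (10 + 4·12 + 14)/6 = 72/6 = 12; σ²_G = ((14−10)/6)² = 0.444
te_H = (4 + 4·7 + 16)/6 = 48/6 = 8; σ²_H = ((16−4)/6)² = 4.000
te_I = (2 + 4·4 + 6)/6 = 24/6 = 4; σ²_I = ((6−2)/6)² = 0.444
te_J = (8 + 4·10 + 12)/6 = 60/6 = 10; σ²_J = ((12−8)/6)² = 0.444

Forward pass:
ES_A = 0; EF_A = 5
ES_B = 0; EF_B = 6
ES_C = 0; EF_C = 8
ES_D = 8; EF_D = 8+16 = 24
ES_E = max(EF_A=5, EF_B=6) = 6; EF_E = 6+11 = 17
ES_F = max(EF_A=5, EF_B=6) = 6; EF_F = 6+13 = 19
ES_G = 8; EF_G = 8+12 = 20
ES_H = 24; EF_H = 24+8 = 32
ES_I = max(EF_B=6, EF_F=19) = 19; EF_I = 19+4 = 23
ES_J = max(EF_E=17, EF_F=19, EF_G=20, EF_H=32, EF_I=23) = 32; EF_J = 32+10 = 42
Expected project duration μ = 42 hours. Critical path: C → D → H → J.

Variance along critical path = 4.000 + 13.444 + 4.000 + 0.444 = 21.889; σ = √21.889 = 4.679 hours.
Z = (48 − 42) / 4.679 = 1.282
P(T ≤ 48) = Φ(1.282) ≈ 0.900

0.900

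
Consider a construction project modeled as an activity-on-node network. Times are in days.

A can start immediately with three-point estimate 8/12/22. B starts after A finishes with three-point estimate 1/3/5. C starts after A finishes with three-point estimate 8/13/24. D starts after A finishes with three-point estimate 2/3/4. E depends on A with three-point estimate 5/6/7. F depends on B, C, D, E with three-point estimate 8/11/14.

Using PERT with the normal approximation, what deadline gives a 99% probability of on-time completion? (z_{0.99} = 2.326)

46.6 days

te_A = (8 + 4·12 + 22)/6 = 78/6 = 13; σ²_A = ((22−8)/6)² = 5.444
te_B = (1 + 4·3 + 5)/6 = 18/6 = 3; σ²_B = ((5−1)/6)² = 0.444
te_C = (8 + 4·13 + 24)/6 = 84/6 = 14; σ²_C = ((24−8)/6)² = 7.111
te_D = (2 + 4·3 + 4)/6 = 18/6 = 3; σ²_D = ((4−2)/6)² = 0.111
te_E = (5 + 4·6 + 7)/6 = 36/6 = 6; σ²_E = ((7−5)/6)² = 0.111
te_F = (8 + 4·11 + 14)/6 = 66/6 = 11; σ²_F = ((14−8)/6)² = 1.000

Forward pass:
ES_A = 0; EF_A = 13
ES_B = 13; EF_B = 13+3 = 16
ES_C = 13; EF_C = 13+14 = 27
ES_D = 13; EF_D = 13+3 = 16
ES_E = 13; EF_E = 13+6 = 19
ES_F = max(EF_B=16, EF_C=27, EF_D=16, EF_E=19) = 27; EF_F = 27+11 = 38
Expected project duration μ = 38 days. Critical path: A → C → F.

Variance along critical path = 5.444 + 7.111 + 1.000 = 13.556; σ = 3.682 days.
D = μ + z·σ = 38 + 2.326·3.682 = 46.6 days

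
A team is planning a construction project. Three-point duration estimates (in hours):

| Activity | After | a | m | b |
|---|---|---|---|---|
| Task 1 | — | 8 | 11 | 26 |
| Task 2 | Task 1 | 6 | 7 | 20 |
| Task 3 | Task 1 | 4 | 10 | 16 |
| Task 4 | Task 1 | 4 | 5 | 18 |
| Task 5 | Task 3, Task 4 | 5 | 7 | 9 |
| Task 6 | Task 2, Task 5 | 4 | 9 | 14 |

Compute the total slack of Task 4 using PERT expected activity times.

3 hours

te_Task 1 = (8 + 4·11 + 26)/6 = 78/6 = 13
te_Task 2 = (6 + 4·7 + 20)/6 = 54/6 = 9
te_Task 3 = (4 + 4·10 + 16)/6 = 60/6 = 10
te_Task 4 = (4 + 4·5 + 18)/6 = 42/6 = 7
te_Task 5 = (5 + 4·7 + 9)/6 = 42/6 = 7
te_Task 6 = (4 + 4·9 + 14)/6 = 54/6 = 9

Forward pass:
ES_Task 1 = 0; EF_Task 1 = 13
ES_Task 2 = 13; EF_Task 2 = 13+9 = 22
ES_Task 3 = 13; EF_Task 3 = 13+10 = 23
ES_Task 4 = 13; EF_Task 4 = 13+7 = 20
ES_Task 5 = max(EF_Task 3=23, EF_Task 4=20) = 23; EF_Task 5 = 23+7 = 30
ES_Task 6 = max(EF_Task 2=22, EF_Task 5=30) = 30; EF_Task 6 = 30+9 = 39
Expected project duration μ = 39 hours. Critical path: Task 1 → Task 3 → Task 5 → Task 6.

Backward pass:
LF_Task 6 = 39; LS_Task 6 = 39−9 = 30
LF_Task 5 = LS_Task 6 = 30; LS_Task 5 = 30−7 = 23
LF_Task 4 = LS_Task 5 = 23; LS_Task 4 = 23−7 = 16
LF_Task 3 = LS_Task 5 = 23; LS_Task 3 = 23−10 = 13
LF_Task 2 = LS_Task 6 = 30; LS_Task 2 = 30−9 = 21
LF_Task 1 = min(LS_Task 2=21, LS_Task 3=13, LS_Task 4=16) = 13; LS_Task 1 = 13−13 = 0
Slack_Task 4 = LS_Task 4 − ES_Task 4 = 16 − 13 = 3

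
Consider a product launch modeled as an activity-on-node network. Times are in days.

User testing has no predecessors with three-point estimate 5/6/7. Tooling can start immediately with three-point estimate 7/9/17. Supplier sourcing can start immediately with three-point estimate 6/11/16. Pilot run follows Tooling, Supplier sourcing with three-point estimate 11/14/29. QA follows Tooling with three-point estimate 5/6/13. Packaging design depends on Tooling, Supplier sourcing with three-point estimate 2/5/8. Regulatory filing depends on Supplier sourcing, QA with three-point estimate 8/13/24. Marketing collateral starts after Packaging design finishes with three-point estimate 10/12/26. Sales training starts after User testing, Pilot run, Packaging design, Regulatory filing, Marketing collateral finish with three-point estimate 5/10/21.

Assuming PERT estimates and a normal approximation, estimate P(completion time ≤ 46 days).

te_User testing = (5 + 4·6 + 7)/6 = 36/6 = 6; σ²_User testing = ((7−5)/6)² = 0.111
te_Tooling = (7 + 4·9 + 17)/6 = 60/6 = 10; σ²_Tooling = ((17−7)/6)² = 2.778
te_Supplier sourcing = (6 + 4·11 + 16)/6 = 66/6 = 11; σ²_Supplier sourcing = ((16−6)/6)² = 2.778
te_Pilot run = (11 + 4·14 + 29)/6 = 96/6 = 16; σ²_Pilot run = ((29−11)/6)² = 9.000
te_QA = (5 + 4·6 + 13)/6 = 42/6 = 7; σ²_QA = ((13−5)/6)² = 1.778
te_Packaging design = (2 + 4·5 + 8)/6 = 30/6 = 5; σ²_Packaging design = ((8−2)/6)² = 1.000
te_Regulatory filing = (8 + 4·13 + 24)/6 = 84/6 = 14; σ²_Regulatory filing = ((24−8)/6)² = 7.111
te_Marketing collateral = (10 + 4·12 + 26)/6 = 84/6 = 14; σ²_Marketing collateral = ((26−10)/6)² = 7.111
te_Sales training = (5 + 4·10 + 21)/6 = 66/6 = 11; σ²_Sales training = ((21−5)/6)² = 7.111

Forward pass:
ES_User testing = 0; EF_User testing = 6
ES_Tooling = 0; EF_Tooling = 10
ES_Supplier sourcing = 0; EF_Supplier sourcing = 11
ES_Pilot run = max(EF_Tooling=10, EF_Supplier sourcing=11) = 11; EF_Pilot run = 11+16 = 27
ES_QA = 10; EF_QA = 10+7 = 17
ES_Packaging design = max(EF_Tooling=10, EF_Supplier sourcing=11) = 11; EF_Packaging design = 11+5 = 16
ES_Regulatory filing = max(EF_Supplier sourcing=11, EF_QA=17) = 17; EF_Regulatory filing = 17+14 = 31
ES_Marketing collateral = 16; EF_Marketing collateral = 16+14 = 30
ES_Sales training = max(EF_User testing=6, EF_Pilot run=27, EF_Packaging design=16, EF_Regulatory filing=31, EF_Marketing collateral=30) = 31; EF_Sales training = 31+11 = 42
Expected project duration μ = 42 days. Critical path: Tooling → QA → Regulatory filing → Sales training.

Variance along critical path = 2.778 + 1.778 + 7.111 + 7.111 = 18.778; σ = √18.778 = 4.333 days.
Z = (46 − 42) / 4.333 = 0.923
P(T ≤ 46) = Φ(0.923) ≈ 0.822

0.822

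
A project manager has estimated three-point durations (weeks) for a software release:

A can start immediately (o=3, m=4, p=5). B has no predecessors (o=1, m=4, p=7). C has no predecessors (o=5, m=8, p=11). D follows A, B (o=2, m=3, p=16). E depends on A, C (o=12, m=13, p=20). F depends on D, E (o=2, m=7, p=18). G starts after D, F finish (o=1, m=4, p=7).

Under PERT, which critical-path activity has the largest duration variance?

F

te_A = (3 + 4·4 + 5)/6 = 24/6 = 4; σ²_A = ((5−3)/6)² = 0.111
te_B = (1 + 4·4 + 7)/6 = 24/6 = 4; σ²_B = ((7−1)/6)² = 1.000
te_C = (5 + 4·8 + 11)/6 = 48/6 = 8; σ²_C = ((11−5)/6)² = 1.000
te_D = (2 + 4·3 + 16)/6 = 30/6 = 5; σ²_D = ((16−2)/6)² = 5.444
te_E = (12 + 4·13 + 20)/6 = 84/6 = 14; σ²_E = ((20−12)/6)² = 1.778
te_F = (2 + 4·7 + 18)/6 = 48/6 = 8; σ²_F = ((18−2)/6)² = 7.111
te_G = (1 + 4·4 + 7)/6 = 24/6 = 4; σ²_G = ((7−1)/6)² = 1.000

Forward pass:
ES_A = 0; EF_A = 4
ES_B = 0; EF_B = 4
ES_C = 0; EF_C = 8
ES_D = max(EF_A=4, EF_B=4) = 4; EF_D = 4+5 = 9
ES_E = max(EF_A=4, EF_C=8) = 8; EF_E = 8+14 = 22
ES_F = max(EF_D=9, EF_E=22) = 22; EF_F = 22+8 = 30
ES_G = max(EF_D=9, EF_F=30) = 30; EF_G = 30+4 = 34
Expected project duration μ = 34 weeks. Critical path: C → E → F → G.

Variances on critical path: σ²_C=1.000, σ²_E=1.778, σ²_F=7.111, σ²_G=1.000.
Largest is σ²_F = 7.111.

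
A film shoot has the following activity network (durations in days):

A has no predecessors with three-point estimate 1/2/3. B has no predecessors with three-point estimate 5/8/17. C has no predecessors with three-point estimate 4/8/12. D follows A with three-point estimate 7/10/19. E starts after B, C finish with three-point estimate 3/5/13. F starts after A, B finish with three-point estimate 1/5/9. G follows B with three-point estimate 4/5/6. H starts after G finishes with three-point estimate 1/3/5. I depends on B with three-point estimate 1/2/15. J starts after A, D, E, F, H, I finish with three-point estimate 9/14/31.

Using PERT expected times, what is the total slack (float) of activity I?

te_A = (1 + 4·2 + 3)/6 = 12/6 = 2
te_B = (5 + 4·8 + 17)/6 = 54/6 = 9
te_C = (4 + 4·8 + 12)/6 = 48/6 = 8
te_D = (7 + 4·10 + 19)/6 = 66/6 = 11
te_E = (3 + 4·5 + 13)/6 = 36/6 = 6
te_F = (1 + 4·5 + 9)/6 = 30/6 = 5
te_G = (4 + 4·5 + 6)/6 = 30/6 = 5
te_H = (1 + 4·3 + 5)/6 = 18/6 = 3
te_I = (1 + 4·2 + 15)/6 = 24/6 = 4
te_J = (9 + 4·14 + 31)/6 = 96/6 = 16

Forward pass:
ES_A = 0; EF_A = 2
ES_B = 0; EF_B = 9
ES_C = 0; EF_C = 8
ES_D = 2; EF_D = 2+11 = 13
ES_E = max(EF_B=9, EF_C=8) = 9; EF_E = 9+6 = 15
ES_F = max(EF_A=2, EF_B=9) = 9; EF_F = 9+5 = 14
ES_G = 9; EF_G = 9+5 = 14
ES_H = 14; EF_H = 14+3 = 17
ES_I = 9; EF_I = 9+4 = 13
ES_J = max(EF_A=2, EF_D=13, EF_E=15, EF_F=14, EF_H=17, EF_I=13) = 17; EF_J = 17+16 = 33
Expected project duration μ = 33 days. Critical path: B → G → H → J.

Backward pass:
LF_J = 33; LS_J = 33−16 = 17
LF_I = LS_J = 17; LS_I = 17−4 = 13
LF_H = LS_J = 17; LS_H = 17−3 = 14
LF_G = LS_H = 14; LS_G = 14−5 = 9
LF_F = LS_J = 17; LS_F = 17−5 = 12
LF_E = LS_J = 17; LS_E = 17−6 = 11
LF_D = LS_J = 17; LS_D = 17−11 = 6
LF_C = LS_E = 11; LS_C = 11−8 = 3
LF_B = min(LS_E=11, LS_F=12, LS_G=9, LS_I=13) = 9; LS_B = 9−9 = 0
LF_A = min(LS_D=6, LS_F=12, LS_J=17) = 6; LS_A = 6−2 = 4
Slack_I = LS_I − ES_I = 13 − 9 = 4

4 days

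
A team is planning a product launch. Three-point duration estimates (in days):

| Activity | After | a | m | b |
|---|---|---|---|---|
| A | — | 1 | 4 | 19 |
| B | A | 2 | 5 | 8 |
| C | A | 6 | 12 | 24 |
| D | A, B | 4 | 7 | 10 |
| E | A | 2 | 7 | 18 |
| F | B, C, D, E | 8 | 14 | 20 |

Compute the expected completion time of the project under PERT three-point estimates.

33 days

te_A = (1 + 4·4 + 19)/6 = 36/6 = 6
te_B = (2 + 4·5 + 8)/6 = 30/6 = 5
te_C = (6 + 4·12 + 24)/6 = 78/6 = 13
te_D = (4 + 4·7 + 10)/6 = 42/6 = 7
te_E = (2 + 4·7 + 18)/6 = 48/6 = 8
te_F = (8 + 4·14 + 20)/6 = 84/6 = 14

Forward pass:
ES_A = 0; EF_A = 6
ES_B = 6; EF_B = 6+5 = 11
ES_C = 6; EF_C = 6+13 = 19
ES_D = max(EF_A=6, EF_B=11) = 11; EF_D = 11+7 = 18
ES_E = 6; EF_E = 6+8 = 14
ES_F = max(EF_B=11, EF_C=19, EF_D=18, EF_E=14) = 19; EF_F = 19+14 = 33
Expected project duration μ = 33 days. Critical path: A → C → F.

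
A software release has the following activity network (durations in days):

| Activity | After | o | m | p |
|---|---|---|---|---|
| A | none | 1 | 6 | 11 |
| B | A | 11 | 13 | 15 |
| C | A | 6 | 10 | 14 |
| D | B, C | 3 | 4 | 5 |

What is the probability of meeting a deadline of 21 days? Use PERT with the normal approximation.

0.137

te_A = (1 + 4·6 + 11)/6 = 36/6 = 6; σ²_A = ((11−1)/6)² = 2.778
te_B = (11 + 4·13 + 15)/6 = 78/6 = 13; σ²_B = ((15−11)/6)² = 0.444
te_C = (6 + 4·10 + 14)/6 = 60/6 = 10; σ²_C = ((14−6)/6)² = 1.778
te_D = (3 + 4·4 + 5)/6 = 24/6 = 4; σ²_D = ((5−3)/6)² = 0.111

Forward pass:
ES_A = 0; EF_A = 6
ES_B = 6; EF_B = 6+13 = 19
ES_C = 6; EF_C = 6+10 = 16
ES_D = max(EF_B=19, EF_C=16) = 19; EF_D = 19+4 = 23
Expected project duration μ = 23 days. Critical path: A → B → D.

Variance along critical path = 2.778 + 0.444 + 0.111 = 3.333; σ = √3.333 = 1.826 days.
Z = (21 − 23) / 1.826 = -1.095
P(T ≤ 21) = Φ(-1.095) ≈ 0.137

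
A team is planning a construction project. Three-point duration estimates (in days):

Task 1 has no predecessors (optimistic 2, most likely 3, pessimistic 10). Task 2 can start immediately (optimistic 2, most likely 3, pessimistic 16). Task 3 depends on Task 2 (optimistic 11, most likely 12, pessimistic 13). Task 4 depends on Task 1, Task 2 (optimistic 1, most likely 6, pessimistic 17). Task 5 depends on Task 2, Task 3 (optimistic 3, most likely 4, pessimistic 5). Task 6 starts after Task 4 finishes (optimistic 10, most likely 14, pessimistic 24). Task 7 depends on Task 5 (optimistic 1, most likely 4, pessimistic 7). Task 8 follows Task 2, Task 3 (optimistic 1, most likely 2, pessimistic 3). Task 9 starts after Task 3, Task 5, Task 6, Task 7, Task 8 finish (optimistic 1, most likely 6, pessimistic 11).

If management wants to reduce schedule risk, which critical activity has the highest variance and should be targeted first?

te_Task 1 = (2 + 4·3 + 10)/6 = 24/6 = 4; σ²_Task 1 = ((10−2)/6)² = 1.778
te_Task 2 = (2 + 4·3 + 16)/6 = 30/6 = 5; σ²_Task 2 = ((16−2)/6)² = 5.444
te_Task 3 = (11 + 4·12 + 13)/6 = 72/6 = 12; σ²_Task 3 = ((13−11)/6)² = 0.111
te_Task 4 = (1 + 4·6 + 17)/6 = 42/6 = 7; σ²_Task 4 = ((17−1)/6)² = 7.111
te_Task 5 = (3 + 4·4 + 5)/6 = 24/6 = 4; σ²_Task 5 = ((5−3)/6)² = 0.111
te_Task 6 = (10 + 4·14 + 24)/6 = 90/6 = 15; σ²_Task 6 = ((24−10)/6)² = 5.444
te_Task 7 = (1 + 4·4 + 7)/6 = 24/6 = 4; σ²_Task 7 = ((7−1)/6)² = 1.000
te_Task 8 = (1 + 4·2 + 3)/6 = 12/6 = 2; σ²_Task 8 = ((3−1)/6)² = 0.111
te_Task 9 = (1 + 4·6 + 11)/6 = 36/6 = 6; σ²_Task 9 = ((11−1)/6)² = 2.778

Forward pass:
ES_Task 1 = 0; EF_Task 1 = 4
ES_Task 2 = 0; EF_Task 2 = 5
ES_Task 3 = 5; EF_Task 3 = 5+12 = 17
ES_Task 4 = max(EF_Task 1=4, EF_Task 2=5) = 5; EF_Task 4 = 5+7 = 12
ES_Task 5 = max(EF_Task 2=5, EF_Task 3=17) = 17; EF_Task 5 = 17+4 = 21
ES_Task 6 = 12; EF_Task 6 = 12+15 = 27
ES_Task 7 = 21; EF_Task 7 = 21+4 = 25
ES_Task 8 = max(EF_Task 2=5, EF_Task 3=17) = 17; EF_Task 8 = 17+2 = 19
ES_Task 9 = max(EF_Task 3=17, EF_Task 5=21, EF_Task 6=27, EF_Task 7=25, EF_Task 8=19) = 27; EF_Task 9 = 27+6 = 33
Expected project duration μ = 33 days. Critical path: Task 2 → Task 4 → Task 6 → Task 9.

Variances on critical path: σ²_Task 2=5.444, σ²_Task 4=7.111, σ²_Task 6=5.444, σ²_Task 9=2.778.
Largest is σ²_Task 4 = 7.111.

Task 4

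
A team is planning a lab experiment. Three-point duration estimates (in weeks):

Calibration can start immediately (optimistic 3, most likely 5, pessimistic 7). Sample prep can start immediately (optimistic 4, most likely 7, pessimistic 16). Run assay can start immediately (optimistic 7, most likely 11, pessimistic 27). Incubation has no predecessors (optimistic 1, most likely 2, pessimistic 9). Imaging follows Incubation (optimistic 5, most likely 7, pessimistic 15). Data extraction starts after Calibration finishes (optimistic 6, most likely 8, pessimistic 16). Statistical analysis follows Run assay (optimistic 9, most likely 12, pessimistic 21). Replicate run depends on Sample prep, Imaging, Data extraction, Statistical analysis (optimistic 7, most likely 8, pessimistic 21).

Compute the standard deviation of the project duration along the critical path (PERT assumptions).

4.53 weeks

te_Calibration = (3 + 4·5 + 7)/6 = 30/6 = 5; σ²_Calibration = ((7−3)/6)² = 0.444
te_Sample prep = (4 + 4·7 + 16)/6 = 48/6 = 8; σ²_Sample prep = ((16−4)/6)² = 4.000
te_Run assay = (7 + 4·11 + 27)/6 = 78/6 = 13; σ²_Run assay = ((27−7)/6)² = 11.111
te_Incubation = (1 + 4·2 + 9)/6 = 18/6 = 3; σ²_Incubation = ((9−1)/6)² = 1.778
te_Imaging = (5 + 4·7 + 15)/6 = 48/6 = 8; σ²_Imaging = ((15−5)/6)² = 2.778
te_Data extraction = (6 + 4·8 + 16)/6 = 54/6 = 9; σ²_Data extraction = ((16−6)/6)² = 2.778
te_Statistical analysis = (9 + 4·12 + 21)/6 = 78/6 = 13; σ²_Statistical analysis = ((21−9)/6)² = 4.000
te_Replicate run = (7 + 4·8 + 21)/6 = 60/6 = 10; σ²_Replicate run = ((21−7)/6)² = 5.444

Forward pass:
ES_Calibration = 0; EF_Calibration = 5
ES_Sample prep = 0; EF_Sample prep = 8
ES_Run assay = 0; EF_Run assay = 13
ES_Incubation = 0; EF_Incubation = 3
ES_Imaging = 3; EF_Imaging = 3+8 = 11
ES_Data extraction = 5; EF_Data extraction = 5+9 = 14
ES_Statistical analysis = 13; EF_Statistical analysis = 13+13 = 26
ES_Replicate run = max(EF_Sample prep=8, EF_Imaging=11, EF_Data extraction=14, EF_Statistical analysis=26) = 26; EF_Replicate run = 26+10 = 36
Expected project duration μ = 36 weeks. Critical path: Run assay → Statistical analysis → Replicate run.

Variance along critical path = 11.111 + 4.000 + 5.444 = 20.556
σ = √20.556 = 4.534 weeks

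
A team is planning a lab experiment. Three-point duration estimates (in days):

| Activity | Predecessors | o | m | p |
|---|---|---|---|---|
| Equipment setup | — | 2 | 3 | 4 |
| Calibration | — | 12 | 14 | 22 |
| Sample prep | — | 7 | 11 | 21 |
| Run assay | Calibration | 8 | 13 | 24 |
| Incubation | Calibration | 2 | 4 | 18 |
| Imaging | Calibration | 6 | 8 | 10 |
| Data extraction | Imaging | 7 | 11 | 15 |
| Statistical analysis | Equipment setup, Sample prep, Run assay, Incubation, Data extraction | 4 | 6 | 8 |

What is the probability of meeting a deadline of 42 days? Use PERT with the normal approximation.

0.804

te_Equipment setup = (2 + 4·3 + 4)/6 = 18/6 = 3; σ²_Equipment setup = ((4−2)/6)² = 0.111
te_Calibration = (12 + 4·14 + 22)/6 = 90/6 = 15; σ²_Calibration = ((22−12)/6)² = 2.778
te_Sample prep = (7 + 4·11 + 21)/6 = 72/6 = 12; σ²_Sample prep = ((21−7)/6)² = 5.444
te_Run assay = (8 + 4·13 + 24)/6 = 84/6 = 14; σ²_Run assay = ((24−8)/6)² = 7.111
te_Incubation = (2 + 4·4 + 18)/6 = 36/6 = 6; σ²_Incubation = ((18−2)/6)² = 7.111
te_Imaging = (6 + 4·8 + 10)/6 = 48/6 = 8; σ²_Imaging = ((10−6)/6)² = 0.444
te_Data extraction = (7 + 4·11 + 15)/6 = 66/6 = 11; σ²_Data extraction = ((15−7)/6)² = 1.778
te_Statistical analysis = (4 + 4·6 + 8)/6 = 36/6 = 6; σ²_Statistical analysis = ((8−4)/6)² = 0.444

Forward pass:
ES_Equipment setup = 0; EF_Equipment setup = 3
ES_Calibration = 0; EF_Calibration = 15
ES_Sample prep = 0; EF_Sample prep = 12
ES_Run assay = 15; EF_Run assay = 15+14 = 29
ES_Incubation = 15; EF_Incubation = 15+6 = 21
ES_Imaging = 15; EF_Imaging = 15+8 = 23
ES_Data extraction = 23; EF_Data extraction = 23+11 = 34
ES_Statistical analysis = max(EF_Equipment setup=3, EF_Sample prep=12, EF_Run assay=29, EF_Incubation=21, EF_Data extraction=34) = 34; EF_Statistical analysis = 34+6 = 40
Expected project duration μ = 40 days. Critical path: Calibration → Imaging → Data extraction → Statistical analysis.

Variance along critical path = 2.778 + 0.444 + 1.778 + 0.444 = 5.444; σ = √5.444 = 2.333 days.
Z = (42 − 40) / 2.333 = 0.857
P(T ≤ 42) = Φ(0.857) ≈ 0.804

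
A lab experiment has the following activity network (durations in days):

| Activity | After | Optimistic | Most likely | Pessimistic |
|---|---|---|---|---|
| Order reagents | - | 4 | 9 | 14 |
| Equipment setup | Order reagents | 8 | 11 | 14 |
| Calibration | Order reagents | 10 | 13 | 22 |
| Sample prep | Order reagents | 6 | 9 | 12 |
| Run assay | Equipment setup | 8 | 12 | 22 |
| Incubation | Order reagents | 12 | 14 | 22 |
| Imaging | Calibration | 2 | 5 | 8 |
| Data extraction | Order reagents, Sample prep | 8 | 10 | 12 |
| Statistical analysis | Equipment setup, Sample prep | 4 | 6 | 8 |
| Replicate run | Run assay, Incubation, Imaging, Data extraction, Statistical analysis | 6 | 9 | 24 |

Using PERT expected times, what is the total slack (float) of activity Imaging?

te_Order reagents = (4 + 4·9 + 14)/6 = 54/6 = 9
te_Equipment setup = (8 + 4·11 + 14)/6 = 66/6 = 11
te_Calibration = (10 + 4·13 + 22)/6 = 84/6 = 14
te_Sample prep = (6 + 4·9 + 12)/6 = 54/6 = 9
te_Run assay = (8 + 4·12 + 22)/6 = 78/6 = 13
te_Incubation = (12 + 4·14 + 22)/6 = 90/6 = 15
te_Imaging = (2 + 4·5 + 8)/6 = 30/6 = 5
te_Data extraction = (8 + 4·10 + 12)/6 = 60/6 = 10
te_Statistical analysis = (4 + 4·6 + 8)/6 = 36/6 = 6
te_Replicate run = (6 + 4·9 + 24)/6 = 66/6 = 11

Forward pass:
ES_Order reagents = 0; EF_Order reagents = 9
ES_Equipment setup = 9; EF_Equipment setup = 9+11 = 20
ES_Calibration = 9; EF_Calibration = 9+14 = 23
ES_Sample prep = 9; EF_Sample prep = 9+9 = 18
ES_Run assay = 20; EF_Run assay = 20+13 = 33
ES_Incubation = 9; EF_Incubation = 9+15 = 24
ES_Imaging = 23; EF_Imaging = 23+5 = 28
ES_Data extraction = max(EF_Order reagents=9, EF_Sample prep=18) = 18; EF_Data extraction = 18+10 = 28
ES_Statistical analysis = max(EF_Equipment setup=20, EF_Sample prep=18) = 20; EF_Statistical analysis = 20+6 = 26
ES_Replicate run = max(EF_Run assay=33, EF_Incubation=24, EF_Imaging=28, EF_Data extraction=28, EF_Statistical analysis=26) = 33; EF_Replicate run = 33+11 = 44
Expected project duration μ = 44 days. Critical path: Order reagents → Equipment setup → Run assay → Replicate run.

Backward pass:
LF_Replicate run = 44; LS_Replicate run = 44−11 = 33
LF_Statistical analysis = LS_Replicate run = 33; LS_Statistical analysis = 33−6 = 27
LF_Data extraction = LS_Replicate run = 33; LS_Data extraction = 33−10 = 23
LF_Imaging = LS_Replicate run = 33; LS_Imaging = 33−5 = 28
LF_Incubation = LS_Replicate run = 33; LS_Incubation = 33−15 = 18
LF_Run assay = LS_Replicate run = 33; LS_Run assay = 33−13 = 20
LF_Sample prep = min(LS_Data extraction=23, LS_Statistical analysis=27) = 23; LS_Sample prep = 23−9 = 14
LF_Calibration = LS_Imaging = 28; LS_Calibration = 28−14 = 14
LF_Equipment setup = min(LS_Run assay=20, LS_Statistical analysis=27) = 20; LS_Equipment setup = 20−11 = 9
LF_Order reagents = min(LS_Equipment setup=9, LS_Calibration=14, LS_Sample prep=14, LS_Incubation=18, LS_Data extraction=23) = 9; LS_Order reagents = 9−9 = 0
Slack_Imaging = LS_Imaging − ES_Imaging = 28 − 23 = 5

5 days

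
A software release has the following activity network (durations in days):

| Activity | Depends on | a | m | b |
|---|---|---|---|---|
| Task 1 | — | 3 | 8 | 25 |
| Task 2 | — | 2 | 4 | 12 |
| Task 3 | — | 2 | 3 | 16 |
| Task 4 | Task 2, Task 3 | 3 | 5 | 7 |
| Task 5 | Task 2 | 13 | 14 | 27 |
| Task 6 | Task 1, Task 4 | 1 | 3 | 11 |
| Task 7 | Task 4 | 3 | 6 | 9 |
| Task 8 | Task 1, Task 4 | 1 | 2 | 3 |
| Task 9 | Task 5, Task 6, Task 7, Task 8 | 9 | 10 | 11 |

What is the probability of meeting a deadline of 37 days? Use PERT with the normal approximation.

0.981

te_Task 1 = (3 + 4·8 + 25)/6 = 60/6 = 10; σ²_Task 1 = ((25−3)/6)² = 13.444
te_Task 2 = (2 + 4·4 + 12)/6 = 30/6 = 5; σ²_Task 2 = ((12−2)/6)² = 2.778
te_Task 3 = (2 + 4·3 + 16)/6 = 30/6 = 5; σ²_Task 3 = ((16−2)/6)² = 5.444
te_Task 4 = (3 + 4·5 + 7)/6 = 30/6 = 5; σ²_Task 4 = ((7−3)/6)² = 0.444
te_Task 5 = (13 + 4·14 + 27)/6 = 96/6 = 16; σ²_Task 5 = ((27−13)/6)² = 5.444
te_Task 6 = (1 + 4·3 + 11)/6 = 24/6 = 4; σ²_Task 6 = ((11−1)/6)² = 2.778
te_Task 7 = (3 + 4·6 + 9)/6 = 36/6 = 6; σ²_Task 7 = ((9−3)/6)² = 1.000
te_Task 8 = (1 + 4·2 + 3)/6 = 12/6 = 2; σ²_Task 8 = ((3−1)/6)² = 0.111
te_Task 9 = (9 + 4·10 + 11)/6 = 60/6 = 10; σ²_Task 9 = ((11−9)/6)² = 0.111

Forward pass:
ES_Task 1 = 0; EF_Task 1 = 10
ES_Task 2 = 0; EF_Task 2 = 5
ES_Task 3 = 0; EF_Task 3 = 5
ES_Task 4 = max(EF_Task 2=5, EF_Task 3=5) = 5; EF_Task 4 = 5+5 = 10
ES_Task 5 = 5; EF_Task 5 = 5+16 = 21
ES_Task 6 = max(EF_Task 1=10, EF_Task 4=10) = 10; EF_Task 6 = 10+4 = 14
ES_Task 7 = 10; EF_Task 7 = 10+6 = 16
ES_Task 8 = max(EF_Task 1=10, EF_Task 4=10) = 10; EF_Task 8 = 10+2 = 12
ES_Task 9 = max(EF_Task 5=21, EF_Task 6=14, EF_Task 7=16, EF_Task 8=12) = 21; EF_Task 9 = 21+10 = 31
Expected project duration μ = 31 days. Critical path: Task 2 → Task 5 → Task 9.

Variance along critical path = 2.778 + 5.444 + 0.111 = 8.333; σ = √8.333 = 2.887 days.
Z = (37 − 31) / 2.887 = 2.078
P(T ≤ 37) = Φ(2.078) ≈ 0.981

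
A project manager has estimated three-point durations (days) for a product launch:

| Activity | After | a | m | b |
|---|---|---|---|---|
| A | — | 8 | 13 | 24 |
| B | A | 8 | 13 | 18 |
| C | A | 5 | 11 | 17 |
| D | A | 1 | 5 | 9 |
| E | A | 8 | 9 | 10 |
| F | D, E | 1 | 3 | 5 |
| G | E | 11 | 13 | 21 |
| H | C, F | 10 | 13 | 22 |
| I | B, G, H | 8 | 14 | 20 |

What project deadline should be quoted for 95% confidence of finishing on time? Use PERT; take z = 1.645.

te_A = (8 + 4·13 + 24)/6 = 84/6 = 14; σ²_A = ((24−8)/6)² = 7.111
te_B = (8 + 4·13 + 18)/6 = 78/6 = 13; σ²_B = ((18−8)/6)² = 2.778
te_C = (5 + 4·11 + 17)/6 = 66/6 = 11; σ²_C = ((17−5)/6)² = 4.000
te_D = (1 + 4·5 + 9)/6 = 30/6 = 5; σ²_D = ((9−1)/6)² = 1.778
te_E = (8 + 4·9 + 10)/6 = 54/6 = 9; σ²_E = ((10−8)/6)² = 0.111
te_F = (1 + 4·3 + 5)/6 = 18/6 = 3; σ²_F = ((5−1)/6)² = 0.444
te_G = (11 + 4·13 + 21)/6 = 84/6 = 14; σ²_G = ((21−11)/6)² = 2.778
te_H = (10 + 4·13 + 22)/6 = 84/6 = 14; σ²_H = ((22−10)/6)² = 4.000
te_I = (8 + 4·14 + 20)/6 = 84/6 = 14; σ²_I = ((20−8)/6)² = 4.000

Forward pass:
ES_A = 0; EF_A = 14
ES_B = 14; EF_B = 14+13 = 27
ES_C = 14; EF_C = 14+11 = 25
ES_D = 14; EF_D = 14+5 = 19
ES_E = 14; EF_E = 14+9 = 23
ES_F = max(EF_D=19, EF_E=23) = 23; EF_F = 23+3 = 26
ES_G = 23; EF_G = 23+14 = 37
ES_H = max(EF_C=25, EF_F=26) = 26; EF_H = 26+14 = 40
ES_I = max(EF_B=27, EF_G=37, EF_H=40) = 40; EF_I = 40+14 = 54
Expected project duration μ = 54 days. Critical path: A → E → F → H → I.

Variance along critical path = 7.111 + 0.111 + 0.444 + 4.000 + 4.000 = 15.667; σ = 3.958 days.
D = μ + z·σ = 54 + 1.645·3.958 = 60.5 days

60.5 days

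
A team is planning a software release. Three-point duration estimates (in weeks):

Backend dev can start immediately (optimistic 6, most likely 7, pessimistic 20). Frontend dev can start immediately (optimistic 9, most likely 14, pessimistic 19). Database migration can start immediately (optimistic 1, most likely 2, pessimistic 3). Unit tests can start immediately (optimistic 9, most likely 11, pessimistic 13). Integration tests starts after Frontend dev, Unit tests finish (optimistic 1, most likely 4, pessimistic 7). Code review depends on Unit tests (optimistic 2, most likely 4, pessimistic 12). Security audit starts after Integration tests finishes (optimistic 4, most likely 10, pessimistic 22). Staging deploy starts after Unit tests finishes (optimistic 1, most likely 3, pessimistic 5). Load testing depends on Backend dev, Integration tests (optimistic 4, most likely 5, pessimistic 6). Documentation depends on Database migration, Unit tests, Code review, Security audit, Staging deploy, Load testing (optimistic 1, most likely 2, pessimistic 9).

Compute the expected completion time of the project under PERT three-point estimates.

te_Backend dev = (6 + 4·7 + 20)/6 = 54/6 = 9
te_Frontend dev = (9 + 4·14 + 19)/6 = 84/6 = 14
te_Database migration = (1 + 4·2 + 3)/6 = 12/6 = 2
te_Unit tests = (9 + 4·11 + 13)/6 = 66/6 = 11
te_Integration tests = (1 + 4·4 + 7)/6 = 24/6 = 4
te_Code review = (2 + 4·4 + 12)/6 = 30/6 = 5
te_Security audit = (4 + 4·10 + 22)/6 = 66/6 = 11
te_Staging deploy = (1 + 4·3 + 5)/6 = 18/6 = 3
te_Load testing = (4 + 4·5 + 6)/6 = 30/6 = 5
te_Documentation = (1 + 4·2 + 9)/6 = 18/6 = 3

Forward pass:
ES_Backend dev = 0; EF_Backend dev = 9
ES_Frontend dev = 0; EF_Frontend dev = 14
ES_Database migration = 0; EF_Database migration = 2
ES_Unit tests = 0; EF_Unit tests = 11
ES_Integration tests = max(EF_Frontend dev=14, EF_Unit tests=11) = 14; EF_Integration tests = 14+4 = 18
ES_Code review = 11; EF_Code review = 11+5 = 16
ES_Security audit = 18; EF_Security audit = 18+11 = 29
ES_Staging deploy = 11; EF_Staging deploy = 11+3 = 14
ES_Load testing = max(EF_Backend dev=9, EF_Integration tests=18) = 18; EF_Load testing = 18+5 = 23
ES_Documentation = max(EF_Database migration=2, EF_Unit tests=11, EF_Code review=16, EF_Security audit=29, EF_Staging deploy=14, EF_Load testing=23) = 29; EF_Documentation = 29+3 = 32
Expected project duration μ = 32 weeks. Critical path: Frontend dev → Integration tests → Security audit → Documentation.

32 weeks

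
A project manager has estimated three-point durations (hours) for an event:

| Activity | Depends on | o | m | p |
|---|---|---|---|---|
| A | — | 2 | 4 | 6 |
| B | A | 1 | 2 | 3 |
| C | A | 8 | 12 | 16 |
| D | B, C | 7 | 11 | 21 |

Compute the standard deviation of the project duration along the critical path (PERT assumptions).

2.77 hours

te_A = (2 + 4·4 + 6)/6 = 24/6 = 4; σ²_A = ((6−2)/6)² = 0.444
te_B = (1 + 4·2 + 3)/6 = 12/6 = 2; σ²_B = ((3−1)/6)² = 0.111
te_C = (8 + 4·12 + 16)/6 = 72/6 = 12; σ²_C = ((16−8)/6)² = 1.778
te_D = (7 + 4·11 + 21)/6 = 72/6 = 12; σ²_D = ((21−7)/6)² = 5.444

Forward pass:
ES_A = 0; EF_A = 4
ES_B = 4; EF_B = 4+2 = 6
ES_C = 4; EF_C = 4+12 = 16
ES_D = max(EF_B=6, EF_C=16) = 16; EF_D = 16+12 = 28
Expected project duration μ = 28 hours. Critical path: A → C → D.

Variance along critical path = 0.444 + 1.778 + 5.444 = 7.667
σ = √7.667 = 2.769 hours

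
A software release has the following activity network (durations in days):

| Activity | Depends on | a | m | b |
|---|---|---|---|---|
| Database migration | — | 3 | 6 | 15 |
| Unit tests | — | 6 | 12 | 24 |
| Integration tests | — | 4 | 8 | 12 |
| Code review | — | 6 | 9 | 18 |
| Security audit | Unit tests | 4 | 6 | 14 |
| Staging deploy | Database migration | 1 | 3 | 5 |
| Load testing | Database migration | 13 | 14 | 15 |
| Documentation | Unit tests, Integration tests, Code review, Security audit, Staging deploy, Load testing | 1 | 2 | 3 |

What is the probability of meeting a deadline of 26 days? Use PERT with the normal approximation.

te_Database migration = (3 + 4·6 + 15)/6 = 42/6 = 7; σ²_Database migration = ((15−3)/6)² = 4.000
te_Unit tests = (6 + 4·12 + 24)/6 = 78/6 = 13; σ²_Unit tests = ((24−6)/6)² = 9.000
te_Integration tests = (4 + 4·8 + 12)/6 = 48/6 = 8; σ²_Integration tests = ((12−4)/6)² = 1.778
te_Code review = (6 + 4·9 + 18)/6 = 60/6 = 10; σ²_Code review = ((18−6)/6)² = 4.000
te_Security audit = (4 + 4·6 + 14)/6 = 42/6 = 7; σ²_Security audit = ((14−4)/6)² = 2.778
te_Staging deploy = (1 + 4·3 + 5)/6 = 18/6 = 3; σ²_Staging deploy = ((5−1)/6)² = 0.444
te_Load testing = (13 + 4·14 + 15)/6 = 84/6 = 14; σ²_Load testing = ((15−13)/6)² = 0.111
te_Documentation = (1 + 4·2 + 3)/6 = 12/6 = 2; σ²_Documentation = ((3−1)/6)² = 0.111

Forward pass:
ES_Database migration = 0; EF_Database migration = 7
ES_Unit tests = 0; EF_Unit tests = 13
ES_Integration tests = 0; EF_Integration tests = 8
ES_Code review = 0; EF_Code review = 10
ES_Security audit = 13; EF_Security audit = 13+7 = 20
ES_Staging deploy = 7; EF_Staging deploy = 7+3 = 10
ES_Load testing = 7; EF_Load testing = 7+14 = 21
ES_Documentation = max(EF_Unit tests=13, EF_Integration tests=8, EF_Code review=10, EF_Security audit=20, EF_Staging deploy=10, EF_Load testing=21) = 21; EF_Documentation = 21+2 = 23
Expected project duration μ = 23 days. Critical path: Database migration → Load testing → Documentation.

Variance along critical path = 4.000 + 0.111 + 0.111 = 4.222; σ = √4.222 = 2.055 days.
Z = (26 − 23) / 2.055 = 1.460
P(T ≤ 26) = Φ(1.460) ≈ 0.928

0.928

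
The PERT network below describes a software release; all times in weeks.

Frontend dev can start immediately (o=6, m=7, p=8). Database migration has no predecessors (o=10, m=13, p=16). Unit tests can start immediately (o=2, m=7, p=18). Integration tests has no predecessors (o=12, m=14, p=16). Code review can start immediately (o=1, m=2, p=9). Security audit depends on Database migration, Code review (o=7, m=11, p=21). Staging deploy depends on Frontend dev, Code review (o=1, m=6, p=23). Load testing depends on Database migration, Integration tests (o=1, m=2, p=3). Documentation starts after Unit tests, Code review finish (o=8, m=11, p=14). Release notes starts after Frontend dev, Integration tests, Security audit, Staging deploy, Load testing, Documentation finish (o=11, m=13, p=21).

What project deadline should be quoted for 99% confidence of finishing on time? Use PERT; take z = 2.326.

te_Frontend dev = (6 + 4·7 + 8)/6 = 42/6 = 7; σ²_Frontend dev = ((8−6)/6)² = 0.111
te_Database migration = (10 + 4·13 + 16)/6 = 78/6 = 13; σ²_Database migration = ((16−10)/6)² = 1.000
te_Unit tests = (2 + 4·7 + 18)/6 = 48/6 = 8; σ²_Unit tests = ((18−2)/6)² = 7.111
te_Integration tests = (12 + 4·14 + 16)/6 = 84/6 = 14; σ²_Integration tests = ((16−12)/6)² = 0.444
te_Code review = (1 + 4·2 + 9)/6 = 18/6 = 3; σ²_Code review = ((9−1)/6)² = 1.778
te_Security audit = (7 + 4·11 + 21)/6 = 72/6 = 12; σ²_Security audit = ((21−7)/6)² = 5.444
te_Staging deploy = (1 + 4·6 + 23)/6 = 48/6 = 8; σ²_Staging deploy = ((23−1)/6)² = 13.444
te_Load testing = (1 + 4·2 + 3)/6 = 12/6 = 2; σ²_Load testing = ((3−1)/6)² = 0.111
te_Documentation = (8 + 4·11 + 14)/6 = 66/6 = 11; σ²_Documentation = ((14−8)/6)² = 1.000
te_Release notes = (11 + 4·13 + 21)/6 = 84/6 = 14; σ²_Release notes = ((21−11)/6)² = 2.778

Forward pass:
ES_Frontend dev = 0; EF_Frontend dev = 7
ES_Database migration = 0; EF_Database migration = 13
ES_Unit tests = 0; EF_Unit tests = 8
ES_Integration tests = 0; EF_Integration tests = 14
ES_Code review = 0; EF_Code review = 3
ES_Security audit = max(EF_Database migration=13, EF_Code review=3) = 13; EF_Security audit = 13+12 = 25
ES_Staging deploy = max(EF_Frontend dev=7, EF_Code review=3) = 7; EF_Staging deploy = 7+8 = 15
ES_Load testing = max(EF_Database migration=13, EF_Integration tests=14) = 14; EF_Load testing = 14+2 = 16
ES_Documentation = max(EF_Unit tests=8, EF_Code review=3) = 8; EF_Documentation = 8+11 = 19
ES_Release notes = max(EF_Frontend dev=7, EF_Integration tests=14, EF_Security audit=25, EF_Staging deploy=15, EF_Load testing=16, EF_Documentation=19) = 25; EF_Release notes = 25+14 = 39
Expected project duration μ = 39 weeks. Critical path: Database migration → Security audit → Release notes.

Variance along critical path = 1.000 + 5.444 + 2.778 = 9.222; σ = 3.037 weeks.
D = μ + z·σ = 39 + 2.326·3.037 = 46.1 weeks

46.1 weeks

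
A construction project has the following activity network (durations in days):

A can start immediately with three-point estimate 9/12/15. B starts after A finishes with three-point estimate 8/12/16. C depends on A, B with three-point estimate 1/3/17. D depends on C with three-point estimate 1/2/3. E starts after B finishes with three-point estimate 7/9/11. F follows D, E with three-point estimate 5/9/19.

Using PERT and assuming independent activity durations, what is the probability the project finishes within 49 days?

0.979

te_A = (9 + 4·12 + 15)/6 = 72/6 = 12; σ²_A = ((15−9)/6)² = 1.000
te_B = (8 + 4·12 + 16)/6 = 72/6 = 12; σ²_B = ((16−8)/6)² = 1.778
te_C = (1 + 4·3 + 17)/6 = 30/6 = 5; σ²_C = ((17−1)/6)² = 7.111
te_D = (1 + 4·2 + 3)/6 = 12/6 = 2; σ²_D = ((3−1)/6)² = 0.111
te_E = (7 + 4·9 + 11)/6 = 54/6 = 9; σ²_E = ((11−7)/6)² = 0.444
te_F = (5 + 4·9 + 19)/6 = 60/6 = 10; σ²_F = ((19−5)/6)² = 5.444

Forward pass:
ES_A = 0; EF_A = 12
ES_B = 12; EF_B = 12+12 = 24
ES_C = max(EF_A=12, EF_B=24) = 24; EF_C = 24+5 = 29
ES_D = 29; EF_D = 29+2 = 31
ES_E = 24; EF_E = 24+9 = 33
ES_F = max(EF_D=31, EF_E=33) = 33; EF_F = 33+10 = 43
Expected project duration μ = 43 days. Critical path: A → B → E → F.

Variance along critical path = 1.000 + 1.778 + 0.444 + 5.444 = 8.667; σ = √8.667 = 2.944 days.
Z = (49 − 43) / 2.944 = 2.038
P(T ≤ 49) = Φ(2.038) ≈ 0.979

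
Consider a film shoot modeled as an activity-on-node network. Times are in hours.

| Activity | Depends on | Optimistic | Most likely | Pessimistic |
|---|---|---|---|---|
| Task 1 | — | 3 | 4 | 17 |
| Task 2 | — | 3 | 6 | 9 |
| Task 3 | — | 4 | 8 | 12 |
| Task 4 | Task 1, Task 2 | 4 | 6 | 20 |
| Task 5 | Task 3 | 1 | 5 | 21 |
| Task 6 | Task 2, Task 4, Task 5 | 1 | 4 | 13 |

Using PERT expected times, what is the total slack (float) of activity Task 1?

1 hours

te_Task 1 = (3 + 4·4 + 17)/6 = 36/6 = 6
te_Task 2 = (3 + 4·6 + 9)/6 = 36/6 = 6
te_Task 3 = (4 + 4·8 + 12)/6 = 48/6 = 8
te_Task 4 = (4 + 4·6 + 20)/6 = 48/6 = 8
te_Task 5 = (1 + 4·5 + 21)/6 = 42/6 = 7
te_Task 6 = (1 + 4·4 + 13)/6 = 30/6 = 5

Forward pass:
ES_Task 1 = 0; EF_Task 1 = 6
ES_Task 2 = 0; EF_Task 2 = 6
ES_Task 3 = 0; EF_Task 3 = 8
ES_Task 4 = max(EF_Task 1=6, EF_Task 2=6) = 6; EF_Task 4 = 6+8 = 14
ES_Task 5 = 8; EF_Task 5 = 8+7 = 15
ES_Task 6 = max(EF_Task 2=6, EF_Task 4=14, EF_Task 5=15) = 15; EF_Task 6 = 15+5 = 20
Expected project duration μ = 20 hours. Critical path: Task 3 → Task 5 → Task 6.

Backward pass:
LF_Task 6 = 20; LS_Task 6 = 20−5 = 15
LF_Task 5 = LS_Task 6 = 15; LS_Task 5 = 15−7 = 8
LF_Task 4 = LS_Task 6 = 15; LS_Task 4 = 15−8 = 7
LF_Task 3 = LS_Task 5 = 8; LS_Task 3 = 8−8 = 0
LF_Task 2 = min(LS_Task 4=7, LS_Task 6=15) = 7; LS_Task 2 = 7−6 = 1
LF_Task 1 = LS_Task 4 = 7; LS_Task 1 = 7−6 = 1
Slack_Task 1 = LS_Task 1 − ES_Task 1 = 1 − 0 = 1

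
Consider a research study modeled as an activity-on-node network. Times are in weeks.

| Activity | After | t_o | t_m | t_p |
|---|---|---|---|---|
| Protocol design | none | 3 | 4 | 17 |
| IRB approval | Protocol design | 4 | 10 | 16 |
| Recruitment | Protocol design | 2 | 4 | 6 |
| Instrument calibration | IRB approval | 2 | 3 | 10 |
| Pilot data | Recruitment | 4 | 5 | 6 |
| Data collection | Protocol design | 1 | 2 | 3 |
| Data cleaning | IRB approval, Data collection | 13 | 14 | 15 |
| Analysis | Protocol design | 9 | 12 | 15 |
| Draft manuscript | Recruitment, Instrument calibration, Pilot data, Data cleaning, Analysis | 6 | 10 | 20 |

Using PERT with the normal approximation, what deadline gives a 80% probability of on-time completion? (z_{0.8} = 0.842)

te_Protocol design = (3 + 4·4 + 17)/6 = 36/6 = 6; σ²_Protocol design = ((17−3)/6)² = 5.444
te_IRB approval = (4 + 4·10 + 16)/6 = 60/6 = 10; σ²_IRB approval = ((16−4)/6)² = 4.000
te_Recruitment = (2 + 4·4 + 6)/6 = 24/6 = 4; σ²_Recruitment = ((6−2)/6)² = 0.444
te_Instrument calibration = (2 + 4·3 + 10)/6 = 24/6 = 4; σ²_Instrument calibration = ((10−2)/6)² = 1.778
te_Pilot data = (4 + 4·5 + 6)/6 = 30/6 = 5; σ²_Pilot data = ((6−4)/6)² = 0.111
te_Data collection = (1 + 4·2 + 3)/6 = 12/6 = 2; σ²_Data collection = ((3−1)/6)² = 0.111
te_Data cleaning = (13 + 4·14 + 15)/6 = 84/6 = 14; σ²_Data cleaning = ((15−13)/6)² = 0.111
te_Analysis = (9 + 4·12 + 15)/6 = 72/6 = 12; σ²_Analysis = ((15−9)/6)² = 1.000
te_Draft manuscript = (6 + 4·10 + 20)/6 = 66/6 = 11; σ²_Draft manuscript = ((20−6)/6)² = 5.444

Forward pass:
ES_Protocol design = 0; EF_Protocol design = 6
ES_IRB approval = 6; EF_IRB approval = 6+10 = 16
ES_Recruitment = 6; EF_Recruitment = 6+4 = 10
ES_Instrument calibration = 16; EF_Instrument calibration = 16+4 = 20
ES_Pilot data = 10; EF_Pilot data = 10+5 = 15
ES_Data collection = 6; EF_Data collection = 6+2 = 8
ES_Data cleaning = max(EF_IRB approval=16, EF_Data collection=8) = 16; EF_Data cleaning = 16+14 = 30
ES_Analysis = 6; EF_Analysis = 6+12 = 18
ES_Draft manuscript = max(EF_Recruitment=10, EF_Instrument calibration=20, EF_Pilot data=15, EF_Data cleaning=30, EF_Analysis=18) = 30; EF_Draft manuscript = 30+11 = 41
Expected project duration μ = 41 weeks. Critical path: Protocol design → IRB approval → Data cleaning → Draft manuscript.

Variance along critical path = 5.444 + 4.000 + 0.111 + 5.444 = 15.000; σ = 3.873 weeks.
D = μ + z·σ = 41 + 0.842·3.873 = 44.3 weeks

44.3 weeks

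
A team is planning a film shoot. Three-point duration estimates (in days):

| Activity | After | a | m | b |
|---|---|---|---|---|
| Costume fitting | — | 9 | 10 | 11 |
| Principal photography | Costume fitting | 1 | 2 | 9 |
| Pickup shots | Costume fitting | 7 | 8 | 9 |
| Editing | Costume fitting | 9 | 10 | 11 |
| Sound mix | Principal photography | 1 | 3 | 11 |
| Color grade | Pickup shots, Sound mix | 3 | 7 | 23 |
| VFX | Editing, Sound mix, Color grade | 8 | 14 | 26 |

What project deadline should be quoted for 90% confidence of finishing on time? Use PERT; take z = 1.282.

te_Costume fitting = (9 + 4·10 + 11)/6 = 60/6 = 10; σ²_Costume fitting = ((11−9)/6)² = 0.111
te_Principal photography = (1 + 4·2 + 9)/6 = 18/6 = 3; σ²_Principal photography = ((9−1)/6)² = 1.778
te_Pickup shots = (7 + 4·8 + 9)/6 = 48/6 = 8; σ²_Pickup shots = ((9−7)/6)² = 0.111
te_Editing = (9 + 4·10 + 11)/6 = 60/6 = 10; σ²_Editing = ((11−9)/6)² = 0.111
te_Sound mix = (1 + 4·3 + 11)/6 = 24/6 = 4; σ²_Sound mix = ((11−1)/6)² = 2.778
te_Color grade = (3 + 4·7 + 23)/6 = 54/6 = 9; σ²_Color grade = ((23−3)/6)² = 11.111
te_VFX = (8 + 4·14 + 26)/6 = 90/6 = 15; σ²_VFX = ((26−8)/6)² = 9.000

Forward pass:
ES_Costume fitting = 0; EF_Costume fitting = 10
ES_Principal photography = 10; EF_Principal photography = 10+3 = 13
ES_Pickup shots = 10; EF_Pickup shots = 10+8 = 18
ES_Editing = 10; EF_Editing = 10+10 = 20
ES_Sound mix = 13; EF_Sound mix = 13+4 = 17
ES_Color grade = max(EF_Pickup shots=18, EF_Sound mix=17) = 18; EF_Color grade = 18+9 = 27
ES_VFX = max(EF_Editing=20, EF_Sound mix=17, EF_Color grade=27) = 27; EF_VFX = 27+15 = 42
Expected project duration μ = 42 days. Critical path: Costume fitting → Pickup shots → Color grade → VFX.

Variance along critical path = 0.111 + 0.111 + 11.111 + 9.000 = 20.333; σ = 4.509 days.
D = μ + z·σ = 42 + 1.282·4.509 = 47.8 days

47.8 days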